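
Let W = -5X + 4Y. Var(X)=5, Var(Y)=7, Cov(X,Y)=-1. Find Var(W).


Var(-5X + 4Y) = (-5)^2*Var(X) + 4^2*Var(Y) + 2*(-5)*4*Cov(X,Y)
= 25*5 + 16*7 - 40*(-1)
= 125 + 112 + 40 = 277

277


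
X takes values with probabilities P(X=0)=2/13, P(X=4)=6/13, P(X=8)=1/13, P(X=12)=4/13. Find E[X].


E[X] = sum(x * P(x))
= 0*2/13 + 4*6/13 + 8*1/13 + 12*4/13
= 80/13

80/13


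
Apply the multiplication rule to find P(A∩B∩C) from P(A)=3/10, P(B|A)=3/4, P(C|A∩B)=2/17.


P(A∩B∩C) = P(A) * P(B|A) * P(C|A∩B)
= 3/10 * 3/4 * 2/17
= 9/40 * 2/17 = 9/340

9/340


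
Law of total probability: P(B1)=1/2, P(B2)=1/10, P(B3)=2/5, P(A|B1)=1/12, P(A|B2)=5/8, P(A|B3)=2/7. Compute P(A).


P(A) = P(A|B1)P(B1) + P(A|B2)P(B2) + P(A|B3)P(B3)
= 1/12*1/2 + 5/8*1/10 + 2/7*2/5
= 1/24 + 1/16 + 4/35 = 367/1680

367/1680


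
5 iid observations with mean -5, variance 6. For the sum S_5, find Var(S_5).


By independence, Var(S_n) = n*Var(X_1) = 5*6 = 30

30


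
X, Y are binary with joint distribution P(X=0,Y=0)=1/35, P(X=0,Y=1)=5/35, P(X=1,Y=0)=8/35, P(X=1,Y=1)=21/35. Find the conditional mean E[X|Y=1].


P(Y=1) = 26/35
E[X|Y=1] = (0*5 + 1*21)/26 = 21/26

21/26


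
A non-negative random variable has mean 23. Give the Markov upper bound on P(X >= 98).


Markov: P(X >= a) <= E[X]/a
P(X >= 98) <= 23/98

23/98


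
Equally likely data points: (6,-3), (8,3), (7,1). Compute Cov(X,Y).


E[X]=7, E[Y]=1/3, E[XY]=13/3
Cov(X,Y) = E[XY] - E[X]E[Y] = 13/3 - 7*1/3 = 2

2


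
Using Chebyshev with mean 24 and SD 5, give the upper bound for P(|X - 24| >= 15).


k = 15/5 = 3
Chebyshev: P(|X-mu| >= k*sigma) <= 1/k^2 = 1/3^2 = 1/9

1/9


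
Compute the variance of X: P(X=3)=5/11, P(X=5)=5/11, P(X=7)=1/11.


E[X] = 47/11, E[X^2] = 219/11
Var(X) = E[X^2] - (E[X])^2 = 219/11 - (47/11)^2 = 200/121

200/121


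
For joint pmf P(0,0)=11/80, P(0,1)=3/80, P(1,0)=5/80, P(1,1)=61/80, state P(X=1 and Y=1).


Read from table: P(X=1, Y=1) = 61/80

61/80


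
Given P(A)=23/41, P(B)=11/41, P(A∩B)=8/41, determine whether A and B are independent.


P(A)*P(B) = 23/41*11/41 = 253/1681
P(A∩B) = 8/41 != 253/1681, so not independent

No, A and B are not independent


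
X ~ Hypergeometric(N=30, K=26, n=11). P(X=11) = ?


P(X=11) = C(26,11)*C(4,0) / C(30,11)
= 7726160*1 / 54627300
= 7726160/54627300 = 1292/9135

1292/9135


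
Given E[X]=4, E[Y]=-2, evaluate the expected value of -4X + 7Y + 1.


E[-4X + 7Y + 1] = -4*E[X] + 7*E[Y] + 1
= (-4)*(4) + (7)*(-2) + (1)
= -16 - 14 + 1 = -29

-29


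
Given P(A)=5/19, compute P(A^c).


P(A') = 1 - P(A) = 1 - 5/19 = 14/19

14/19


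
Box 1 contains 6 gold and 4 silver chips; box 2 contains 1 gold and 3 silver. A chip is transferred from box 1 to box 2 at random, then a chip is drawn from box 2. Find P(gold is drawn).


P(transfer gold) = 6/10 = 3/5; P(transfer silver) = 2/5
If gold transferred: Urn II has 2 gold of 5, so P(gold|gold moved) = 2/5
If silver transferred: Urn II has 1 gold of 5, so P(gold|silver moved) = 1/5
By total probability: P(gold) = 3/5*2/5 + 2/5*1/5 = 8/25

8/25


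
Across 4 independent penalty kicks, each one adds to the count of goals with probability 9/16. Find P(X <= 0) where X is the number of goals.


P(X<=0) = P(X=0)
= 2401/65536
= 2401/65536

2401/65536


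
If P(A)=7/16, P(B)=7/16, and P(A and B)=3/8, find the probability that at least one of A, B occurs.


P(A∪B) = P(A) + P(B) - P(A∩B)
= 7/16 + 7/16 - 3/8 = 1/2

1/2


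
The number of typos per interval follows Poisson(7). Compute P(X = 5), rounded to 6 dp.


P(X=5) = e^(-7) * 7^5 / 5!
≈ 0.0009118819656 * 16807 / 120
≈ 0.127717

0.127717


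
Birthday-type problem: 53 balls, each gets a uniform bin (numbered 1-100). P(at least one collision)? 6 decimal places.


P(all different) = prod((100-i)/100 for i=0..52) = 0.000000
P(at least one match) = 1 - 0.000000 = 1.000000

1.000000


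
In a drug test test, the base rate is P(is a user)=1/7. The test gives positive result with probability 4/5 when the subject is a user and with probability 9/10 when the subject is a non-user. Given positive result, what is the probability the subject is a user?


P(A) = P(A|B)P(B) + P(A|B')P(B') = 4/5*1/7 + 9/10*6/7 = 31/35
P(B|A) = P(A|B)P(B)/P(A) = (4/35)/(31/35) = 4/31

4/31


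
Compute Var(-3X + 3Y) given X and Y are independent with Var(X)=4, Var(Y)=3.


Independence => Cov(X,Y)=0
Var(-3X + 3Y) = (-3)^2*Var(X) + 3^2*Var(Y)
= 9*4 + 9*3 = 63

63


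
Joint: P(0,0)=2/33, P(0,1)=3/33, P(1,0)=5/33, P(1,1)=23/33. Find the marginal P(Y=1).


P(Y=1) = P(0,1)+P(1,1) = 3/33 + 23/33 = 26/33

26/33


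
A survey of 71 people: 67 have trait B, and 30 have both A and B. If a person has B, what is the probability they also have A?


P(A|B) = P(A∩B)/P(B) = (30/71)/(67/71) = 30/67

30/67


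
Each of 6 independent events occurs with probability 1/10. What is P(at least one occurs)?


P(at least one) = 1 - P(none)
P(none) = (1 - 1/10)^6 = (9/10)^6 = 531441/1000000
P(at least one) = 1 - 531441/1000000 = 468559/1000000

468559/1000000


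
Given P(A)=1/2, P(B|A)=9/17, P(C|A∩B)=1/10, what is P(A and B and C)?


P(A∩B∩C) = P(A) * P(B|A) * P(C|A∩B)
= 1/2 * 9/17 * 1/10
= 9/34 * 1/10 = 9/340

9/340


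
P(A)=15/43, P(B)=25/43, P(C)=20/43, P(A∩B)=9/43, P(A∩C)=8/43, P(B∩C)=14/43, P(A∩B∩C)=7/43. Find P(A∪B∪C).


P(A∪B∪C) = P(A)+P(B)+P(C) - P(AB)-P(AC)-P(BC) + P(ABC)
= 15/43+25/43+20/43 - 9/43-8/43-14/43 + 7/43
= 36/43

36/43


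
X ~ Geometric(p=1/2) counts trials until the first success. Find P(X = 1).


P(X=1) = (1-p)^0 * p = (1/2)^0 * 1/2
= 1 * 1/2 = 1/2

1/2


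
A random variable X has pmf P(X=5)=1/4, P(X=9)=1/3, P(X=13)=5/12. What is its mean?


E[X] = sum(x * P(x))
= 5*1/4 + 9*1/3 + 13*5/12
= 29/3

29/3


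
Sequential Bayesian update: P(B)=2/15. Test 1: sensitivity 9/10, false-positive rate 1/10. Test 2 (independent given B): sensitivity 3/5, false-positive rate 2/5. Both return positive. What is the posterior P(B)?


After test 1: P(+) = 9/10*2/15 + 1/10*13/15 = 31/150
P(B|+) = (3/25)/(31/150) = 18/31
After test 2 (use post1 as new prior): P(+) = 3/5*18/31 + 2/5*13/31 = 16/31
P(B|+,+) = (54/155)/(16/31) = 27/40

27/40


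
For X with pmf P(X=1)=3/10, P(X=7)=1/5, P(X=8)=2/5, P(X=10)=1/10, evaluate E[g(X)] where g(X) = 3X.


E[3X] = sum(g(x)*P(x))
= 3*3/10 + 21*1/5 + 24*2/5 + 30*1/10
= 177/10

177/10


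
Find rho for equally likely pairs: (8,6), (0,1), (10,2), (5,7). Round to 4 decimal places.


Cov(X,Y) = 2.7500, Var(X) = 14.1875, Var(Y) = 6.5000
rho = Cov/(sqrt(VarX)*sqrt(VarY)) = 0.2864

0.2864


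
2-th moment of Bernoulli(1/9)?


For Bernoulli: X in {0,1}
E[X^2] = 0^2*(1-1/9) + 1^2*1/9 = 1/9

1/9


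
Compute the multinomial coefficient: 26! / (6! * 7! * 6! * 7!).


26! = 403291461126605635584000000
Denominator: 6!=720 * 7!=5040 * 6!=720 * 7!=5040
Coefficient = 403291461126605635584000000 / 13168189440000 = 30626189193600

30626189193600


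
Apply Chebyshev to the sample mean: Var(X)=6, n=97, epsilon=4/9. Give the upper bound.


Var(Xbar) = Var(X)/n = 6/97
Chebyshev: P(|Xbar-mu| >= 4/9) <= Var(Xbar)/(4/9)^2 = (6/97)/(16/81) = 243/776

243/776


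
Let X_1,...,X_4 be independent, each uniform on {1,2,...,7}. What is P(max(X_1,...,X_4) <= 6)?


P(max <= 6) = P(all X_i <= 6) = (P(X_1 <= 6))^4
= (6/7)^4 = 1296/2401

1296/2401


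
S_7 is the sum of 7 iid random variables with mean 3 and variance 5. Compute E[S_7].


E[S_n] = n*E[X_1] = 7*3 = 21

21


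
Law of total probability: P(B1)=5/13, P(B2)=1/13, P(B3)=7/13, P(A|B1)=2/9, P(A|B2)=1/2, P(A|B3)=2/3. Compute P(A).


P(A) = P(A|B1)P(B1) + P(A|B2)P(B2) + P(A|B3)P(B3)
= 2/9*5/13 + 1/2*1/13 + 2/3*7/13
= 10/117 + 1/26 + 14/39 = 113/234

113/234


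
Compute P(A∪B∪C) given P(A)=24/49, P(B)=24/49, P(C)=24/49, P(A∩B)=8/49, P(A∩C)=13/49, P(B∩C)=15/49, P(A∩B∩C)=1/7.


P(A∪B∪C) = P(A)+P(B)+P(C) - P(AB)-P(AC)-P(BC) + P(ABC)
= 24/49+24/49+24/49 - 8/49-13/49-15/49 + 1/7
= 43/49

43/49


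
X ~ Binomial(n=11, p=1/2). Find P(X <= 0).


P(X<=0) = P(X=0)
= 1/2048
= 1/2048

1/2048


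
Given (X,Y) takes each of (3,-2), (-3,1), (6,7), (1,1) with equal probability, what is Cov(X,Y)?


E[X]=7/4, E[Y]=7/4, E[XY]=17/2
Cov(X,Y) = E[XY] - E[X]E[Y] = 17/2 - 7/4*7/4 = 87/16

87/16


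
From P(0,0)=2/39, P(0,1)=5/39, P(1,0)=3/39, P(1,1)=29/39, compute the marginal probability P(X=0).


P(X=0) = P(0,0)+P(0,1) = 2/39 + 5/39 = 7/39

7/39


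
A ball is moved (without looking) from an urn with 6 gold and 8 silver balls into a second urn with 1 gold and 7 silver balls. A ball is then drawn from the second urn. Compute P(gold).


P(transfer gold) = 6/14 = 3/7; P(transfer silver) = 4/7
If gold transferred: Urn II has 2 gold of 9, so P(gold|gold moved) = 2/9
If silver transferred: Urn II has 1 gold of 9, so P(gold|silver moved) = 1/9
By total probability: P(gold) = 3/7*2/9 + 4/7*1/9 = 10/63

10/63


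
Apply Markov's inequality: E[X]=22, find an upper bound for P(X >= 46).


Markov: P(X >= a) <= E[X]/a
P(X >= 46) <= 22/46 = 11/23

11/23


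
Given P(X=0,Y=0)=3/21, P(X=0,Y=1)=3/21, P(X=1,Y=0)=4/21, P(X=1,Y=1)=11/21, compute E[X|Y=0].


P(Y=0) = 7/21
E[X|Y=0] = (0*3 + 1*4)/7 = 4/7

4/7


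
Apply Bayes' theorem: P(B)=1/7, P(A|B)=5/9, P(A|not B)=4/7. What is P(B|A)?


P(A) = P(A|B)P(B) + P(A|B')P(B') = 5/9*1/7 + 4/7*6/7 = 251/441
P(B|A) = P(A|B)P(B)/P(A) = (5/63)/(251/441) = 35/251

35/251


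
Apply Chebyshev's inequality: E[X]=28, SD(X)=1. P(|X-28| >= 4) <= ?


k = 4/1 = 4
Chebyshev: P(|X-mu| >= k*sigma) <= 1/k^2 = 1/4^2 = 1/16

1/16


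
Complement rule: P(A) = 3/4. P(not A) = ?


P(A') = 1 - P(A) = 1 - 3/4 = 1/4

1/4


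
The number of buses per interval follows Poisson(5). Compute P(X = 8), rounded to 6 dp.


P(X=8) = e^(-5) * 5^8 / 8!
≈ 0.006737946999 * 390625 / 40320
≈ 0.065278

0.065278


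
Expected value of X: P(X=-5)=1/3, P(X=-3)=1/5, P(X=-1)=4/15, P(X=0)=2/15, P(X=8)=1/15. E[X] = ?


E[X] = sum(x * P(x))
= -5*1/3 - 3*1/5 - 1*4/15 + 0*2/15 + 8*1/15
= -2

-2


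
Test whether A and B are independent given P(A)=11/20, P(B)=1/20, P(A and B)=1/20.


P(A)*P(B) = 11/20*1/20 = 11/400
P(A∩B) = 1/20 != 11/400, so not independent

No, A and B are not independent


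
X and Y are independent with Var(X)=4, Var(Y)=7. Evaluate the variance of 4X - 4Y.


Independence => Cov(X,Y)=0
Var(4X - 4Y) = 4^2*Var(X) + (-4)^2*Var(Y)
= 16*4 + 16*7 = 176

176


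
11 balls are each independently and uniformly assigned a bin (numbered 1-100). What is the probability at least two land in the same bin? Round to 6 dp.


P(all different) = prod((100-i)/100 for i=0..10) = 0.565341
P(at least one match) = 1 - 0.565341 = 0.434659

0.434659


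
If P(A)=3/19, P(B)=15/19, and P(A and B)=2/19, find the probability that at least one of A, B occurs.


P(A∪B) = P(A) + P(B) - P(A∩B)
= 3/19 + 15/19 - 2/19 = 16/19

16/19


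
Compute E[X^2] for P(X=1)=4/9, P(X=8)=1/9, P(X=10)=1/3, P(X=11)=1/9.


E[X^2] = sum(g(x)*P(x))
= 1*4/9 + 64*1/9 + 100*1/3 + 121*1/9
= 163/3

163/3


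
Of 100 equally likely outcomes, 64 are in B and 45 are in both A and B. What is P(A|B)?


P(A|B) = P(A∩B)/P(B) = (45/100)/(64/100) = 45/64

45/64


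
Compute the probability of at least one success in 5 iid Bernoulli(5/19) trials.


P(at least one) = 1 - P(none)
P(none) = (1 - 5/19)^5 = (14/19)^5 = 537824/2476099
P(at least one) = 1 - 537824/2476099 = 1938275/2476099

1938275/2476099


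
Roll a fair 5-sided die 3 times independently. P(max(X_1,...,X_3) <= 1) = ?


P(max <= 1) = P(all X_i <= 1) = (P(X_1 <= 1))^3
= (1/5)^3 = 1/125

1/125


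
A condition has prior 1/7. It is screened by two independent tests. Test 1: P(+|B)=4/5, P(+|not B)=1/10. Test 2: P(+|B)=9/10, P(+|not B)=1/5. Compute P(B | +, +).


After test 1: P(+) = 4/5*1/7 + 1/10*6/7 = 1/5
P(B|+) = (4/35)/(1/5) = 4/7
After test 2 (use post1 as new prior): P(+) = 9/10*4/7 + 1/5*3/7 = 3/5
P(B|+,+) = (18/35)/(3/5) = 6/7

6/7


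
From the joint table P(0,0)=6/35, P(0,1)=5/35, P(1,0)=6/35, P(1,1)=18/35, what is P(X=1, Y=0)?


Read from table: P(X=1, Y=0) = 6/35

6/35


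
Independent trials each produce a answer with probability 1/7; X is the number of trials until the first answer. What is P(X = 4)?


P(X=4) = (1-p)^3 * p = (6/7)^3 * 1/7
= 216/343 * 1/7 = 216/2401

216/2401


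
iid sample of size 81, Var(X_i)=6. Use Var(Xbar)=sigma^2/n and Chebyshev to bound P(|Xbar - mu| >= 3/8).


Var(Xbar) = Var(X)/n = 6/81
Chebyshev: P(|Xbar-mu| >= 3/8) <= Var(Xbar)/(3/8)^2 = (2/27)/(9/64) = 128/243

128/243


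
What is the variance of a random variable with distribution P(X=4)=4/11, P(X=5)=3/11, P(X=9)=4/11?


E[X] = 67/11, E[X^2] = 463/11
Var(X) = E[X^2] - (E[X])^2 = 463/11 - (67/11)^2 = 604/121

604/121


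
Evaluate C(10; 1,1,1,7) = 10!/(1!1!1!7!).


10! = 3628800
Denominator: 1!=1 * 1!=1 * 1!=1 * 7!=5040
Coefficient = 3628800 / 5040 = 720

720


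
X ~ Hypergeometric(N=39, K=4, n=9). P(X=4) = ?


P(X=4) = C(4,4)*C(35,5) / C(39,9)
= 1*324632 / 211915132
= 324632/211915132 = 14/9139

14/9139


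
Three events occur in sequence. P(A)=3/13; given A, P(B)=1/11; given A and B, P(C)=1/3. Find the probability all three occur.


P(A∩B∩C) = P(A) * P(B|A) * P(C|A∩B)
= 3/13 * 1/11 * 1/3
= 3/143 * 1/3 = 1/143

1/143


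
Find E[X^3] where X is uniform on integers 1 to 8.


E[X^3] = (1/8) * sum(x^3 for x=1..8)
= 1296/8 = 162

162


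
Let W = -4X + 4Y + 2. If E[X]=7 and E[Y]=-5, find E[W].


E[-4X + 4Y + 2] = -4*E[X] + 4*E[Y] + 2
= (-4)*(7) + (4)*(-5) + (2)
= -28 - 20 + 2 = -46

-46


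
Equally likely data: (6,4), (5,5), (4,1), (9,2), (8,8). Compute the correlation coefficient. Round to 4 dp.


Cov(X,Y) = 1.4000, Var(X) = 3.4400, Var(Y) = 6.0000
rho = Cov/(sqrt(VarX)*sqrt(VarY)) = 0.3082

0.3082


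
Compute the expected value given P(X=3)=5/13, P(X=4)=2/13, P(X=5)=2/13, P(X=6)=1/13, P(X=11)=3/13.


E[X] = sum(x * P(x))
= 3*5/13 + 4*2/13 + 5*2/13 + 6*1/13 + 11*3/13
= 72/13

72/13


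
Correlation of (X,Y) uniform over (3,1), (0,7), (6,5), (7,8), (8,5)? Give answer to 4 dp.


Cov(X,Y) = 0.8400, Var(X) = 8.5600, Var(Y) = 5.7600
rho = Cov/(sqrt(VarX)*sqrt(VarY)) = 0.1196

0.1196


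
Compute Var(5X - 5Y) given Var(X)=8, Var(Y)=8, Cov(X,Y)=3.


Var(5X - 5Y) = 5^2*Var(X) + (-5)^2*Var(Y) + 2*5*(-5)*Cov(X,Y)
= 25*8 + 25*8 - 50*3
= 200 + 200 - 150 = 250

250


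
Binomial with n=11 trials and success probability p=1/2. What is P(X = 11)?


P(X=11) = C(11,11) * p^11 * (1-p)^0
= 1 * 1/2048 * 1
= 1/2048

1/2048


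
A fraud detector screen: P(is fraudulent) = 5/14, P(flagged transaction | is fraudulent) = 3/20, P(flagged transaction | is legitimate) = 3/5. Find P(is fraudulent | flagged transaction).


P(A) = P(A|B)P(B) + P(A|B')P(B') = 3/20*5/14 + 3/5*9/14 = 123/280
P(B|A) = P(A|B)P(B)/P(A) = (3/56)/(123/280) = 5/41

5/41


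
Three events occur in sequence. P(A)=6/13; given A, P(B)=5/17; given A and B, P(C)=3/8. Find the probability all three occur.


P(A∩B∩C) = P(A) * P(B|A) * P(C|A∩B)
= 6/13 * 5/17 * 3/8
= 30/221 * 3/8 = 45/884

45/884


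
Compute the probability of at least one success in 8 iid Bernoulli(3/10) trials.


P(at least one) = 1 - P(none)
P(none) = (1 - 3/10)^8 = (7/10)^8 = 5764801/100000000
P(at least one) = 1 - 5764801/100000000 = 94235199/100000000

94235199/100000000


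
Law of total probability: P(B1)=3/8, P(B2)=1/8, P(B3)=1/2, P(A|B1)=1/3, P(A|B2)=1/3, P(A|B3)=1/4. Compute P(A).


P(A) = P(A|B1)P(B1) + P(A|B2)P(B2) + P(A|B3)P(B3)
= 1/3*3/8 + 1/3*1/8 + 1/4*1/2
= 1/8 + 1/24 + 1/8 = 7/24

7/24


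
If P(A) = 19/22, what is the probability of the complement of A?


P(A') = 1 - P(A) = 1 - 19/22 = 3/22

3/22


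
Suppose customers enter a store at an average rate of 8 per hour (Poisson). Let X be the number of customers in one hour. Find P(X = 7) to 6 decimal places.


P(X=7) = e^(-8) * 8^7 / 7!
≈ 0.0003354626279 * 2097152 / 5040
≈ 0.139587

0.139587


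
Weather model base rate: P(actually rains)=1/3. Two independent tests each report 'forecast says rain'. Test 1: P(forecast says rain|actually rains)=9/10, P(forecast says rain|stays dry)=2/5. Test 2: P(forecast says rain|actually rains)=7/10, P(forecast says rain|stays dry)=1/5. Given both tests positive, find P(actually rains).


After test 1: P(+) = 9/10*1/3 + 2/5*2/3 = 17/30
P(B|+) = (3/10)/(17/30) = 9/17
After test 2 (use post1 as new prior): P(+) = 7/10*9/17 + 1/5*8/17 = 79/170
P(B|+,+) = (63/170)/(79/170) = 63/79

63/79


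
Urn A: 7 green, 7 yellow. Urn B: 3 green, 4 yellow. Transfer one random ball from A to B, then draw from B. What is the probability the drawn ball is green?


P(transfer green) = 7/14 = 1/2; P(transfer yellow) = 1/2
If green transferred: Urn II has 4 green of 8, so P(green|green moved) = 1/2
If yellow transferred: Urn II has 3 green of 8, so P(green|yellow moved) = 3/8
By total probability: P(green) = 1/2*1/2 + 1/2*3/8 = 7/16

7/16


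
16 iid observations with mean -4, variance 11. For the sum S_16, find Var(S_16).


By independence, Var(S_n) = n*Var(X_1) = 16*11 = 176

176


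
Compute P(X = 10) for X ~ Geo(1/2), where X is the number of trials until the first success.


P(X=10) = (1-p)^9 * p = (1/2)^9 * 1/2
= 1/512 * 1/2 = 1/1024

1/1024


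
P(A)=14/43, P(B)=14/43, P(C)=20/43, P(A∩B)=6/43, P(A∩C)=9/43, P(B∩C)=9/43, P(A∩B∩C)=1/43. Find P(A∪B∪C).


P(A∪B∪C) = P(A)+P(B)+P(C) - P(AB)-P(AC)-P(BC) + P(ABC)
= 14/43+14/43+20/43 - 6/43-9/43-9/43 + 1/43
= 25/43

25/43


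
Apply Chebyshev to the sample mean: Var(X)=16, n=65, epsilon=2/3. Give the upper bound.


Var(Xbar) = Var(X)/n = 16/65
Chebyshev: P(|Xbar-mu| >= 2/3) <= Var(Xbar)/(2/3)^2 = (16/65)/(4/9) = 36/65

36/65


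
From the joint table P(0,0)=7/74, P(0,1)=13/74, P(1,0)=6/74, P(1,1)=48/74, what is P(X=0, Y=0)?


Read from table: P(X=0, Y=0) = 7/74

7/74


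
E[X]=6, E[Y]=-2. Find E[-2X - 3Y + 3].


E[-2X - 3Y + 3] = -2*E[X] - 3*E[Y] + 3
= (-2)*(6) + (-3)*(-2) + (3)
= -12 + 6 + 3 = -3

-3


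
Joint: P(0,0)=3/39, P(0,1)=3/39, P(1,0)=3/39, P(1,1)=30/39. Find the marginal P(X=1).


P(X=1) = P(1,0)+P(1,1) = 3/39 + 30/39 = 33/39 = 11/13

11/13


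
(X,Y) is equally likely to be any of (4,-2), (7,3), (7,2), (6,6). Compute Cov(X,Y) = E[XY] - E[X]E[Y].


E[X]=6, E[Y]=9/4, E[XY]=63/4
Cov(X,Y) = E[XY] - E[X]E[Y] = 63/4 - 6*9/4 = 9/4

9/4


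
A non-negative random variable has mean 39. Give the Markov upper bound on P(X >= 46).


Markov: P(X >= a) <= E[X]/a
P(X >= 46) <= 39/46

39/46


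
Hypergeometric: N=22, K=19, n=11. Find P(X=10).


P(X=10) = C(19,10)*C(3,1) / C(22,11)
= 92378*3 / 705432
= 277134/705432 = 11/28

11/28


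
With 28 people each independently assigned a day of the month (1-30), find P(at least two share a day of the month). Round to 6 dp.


P(all different) = prod((30-i)/30 for i=0..27) = 0.000000
P(at least one match) = 1 - 0.000000 = 1.000000

1.000000


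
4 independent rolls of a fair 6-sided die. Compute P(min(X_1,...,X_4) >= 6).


P(min >= 6) = P(all X_i >= 6) = (P(X_1 >= 6))^4
= (1/6)^4 = 1/1296

1/1296


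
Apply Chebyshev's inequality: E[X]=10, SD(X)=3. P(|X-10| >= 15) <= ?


k = 15/3 = 5
Chebyshev: P(|X-mu| >= k*sigma) <= 1/k^2 = 1/5^2 = 1/25

1/25


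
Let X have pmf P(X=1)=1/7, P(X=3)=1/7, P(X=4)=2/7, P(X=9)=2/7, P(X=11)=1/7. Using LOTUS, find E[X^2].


E[X^2] = sum(g(x)*P(x))
= 1*1/7 + 9*1/7 + 16*2/7 + 81*2/7 + 121*1/7
= 325/7

325/7


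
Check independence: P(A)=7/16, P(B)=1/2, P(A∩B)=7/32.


P(A)*P(B) = 7/16*1/2 = 7/32
P(A∩B) = 7/32, which equals P(A)P(B), so independent

Yes, A and B are independent


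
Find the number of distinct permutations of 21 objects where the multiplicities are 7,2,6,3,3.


21! = 51090942171709440000
Denominator: 7!=5040 * 2!=2 * 6!=720 * 3!=6 * 3!=6
Coefficient = 51090942171709440000 / 261273600 = 195545750400

195545750400


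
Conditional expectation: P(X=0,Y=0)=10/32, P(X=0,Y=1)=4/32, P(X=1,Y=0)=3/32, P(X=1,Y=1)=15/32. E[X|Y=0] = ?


P(Y=0) = 13/32
E[X|Y=0] = (0*10 + 1*3)/13 = 3/13

3/13


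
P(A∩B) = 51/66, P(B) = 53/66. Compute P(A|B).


P(A|B) = P(A∩B)/P(B) = (51/66)/(53/66) = 51/53

51/53


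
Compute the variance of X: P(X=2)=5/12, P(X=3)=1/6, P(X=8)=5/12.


E[X] = 14/3, E[X^2] = 179/6
Var(X) = E[X^2] - (E[X])^2 = 179/6 - (14/3)^2 = 145/18

145/18


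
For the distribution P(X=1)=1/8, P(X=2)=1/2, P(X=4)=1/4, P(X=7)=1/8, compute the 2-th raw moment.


E[X^2] = sum(x^2 * P(x))
= 1*1/8 + 4*1/2 + 16*1/4 + 49*1/8
= 49/4

49/4


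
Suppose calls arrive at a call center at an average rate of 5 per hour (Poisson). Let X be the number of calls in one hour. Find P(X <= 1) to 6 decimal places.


P(X<=1) = e^(-5)*5^0/0! + e^(-5)*5^1/1!
≈ 0.0067379470 + 0.0336897350
= 0.0404276820
≈ 0.040428

0.040428


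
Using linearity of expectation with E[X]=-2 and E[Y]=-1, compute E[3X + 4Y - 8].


E[3X + 4Y - 8] = 3*E[X] + 4*E[Y] - 8
= (3)*(-2) + (4)*(-1) + (-8)
= -6 - 4 - 8 = -18

-18


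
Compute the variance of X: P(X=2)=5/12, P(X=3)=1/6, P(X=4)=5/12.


E[X] = 3, E[X^2] = 59/6
Var(X) = E[X^2] - (E[X])^2 = 59/6 - (3)^2 = 5/6

5/6


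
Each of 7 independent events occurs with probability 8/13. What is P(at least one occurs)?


P(at least one) = 1 - P(none)
P(none) = (1 - 8/13)^7 = (5/13)^7 = 78125/62748517
P(at least one) = 1 - 78125/62748517 = 62670392/62748517

62670392/62748517


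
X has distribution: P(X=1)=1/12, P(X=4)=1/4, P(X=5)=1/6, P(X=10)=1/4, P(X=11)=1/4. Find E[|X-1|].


E[|X-1|] = sum(g(x)*P(x))
= 0*1/12 + 3*1/4 + 4*1/6 + 9*1/4 + 10*1/4
= 37/6

37/6


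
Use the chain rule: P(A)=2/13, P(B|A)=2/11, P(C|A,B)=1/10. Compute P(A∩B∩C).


P(A∩B∩C) = P(A) * P(B|A) * P(C|A∩B)
= 2/13 * 2/11 * 1/10
= 4/143 * 1/10 = 2/715

2/715


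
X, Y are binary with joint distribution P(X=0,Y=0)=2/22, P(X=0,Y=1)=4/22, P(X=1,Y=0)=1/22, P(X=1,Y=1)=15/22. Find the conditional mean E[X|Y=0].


P(Y=0) = 3/22
E[X|Y=0] = (0*2 + 1*1)/3 = 1/3

1/3


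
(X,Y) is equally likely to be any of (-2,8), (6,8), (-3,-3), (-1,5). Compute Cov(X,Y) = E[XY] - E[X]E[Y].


E[X]=0, E[Y]=9/2, E[XY]=9
Cov(X,Y) = E[XY] - E[X]E[Y] = 9 - 0*9/2 = 9

9


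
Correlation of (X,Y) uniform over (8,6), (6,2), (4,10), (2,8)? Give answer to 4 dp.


Cov(X,Y) = -3.5000, Var(X) = 5.0000, Var(Y) = 8.7500
rho = Cov/(sqrt(VarX)*sqrt(VarY)) = -0.5292

-0.5292


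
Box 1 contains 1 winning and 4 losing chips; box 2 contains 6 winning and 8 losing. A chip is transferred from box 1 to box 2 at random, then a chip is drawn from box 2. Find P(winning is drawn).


P(transfer winning) = 1/5; P(transfer losing) = 4/5
If winning transferred: Urn II has 7 winning of 15, so P(winning|winning moved) = 7/15
If losing transferred: Urn II has 6 winning of 15, so P(winning|losing moved) = 2/5
By total probability: P(winning) = 1/5*7/15 + 4/5*2/5 = 31/75

31/75


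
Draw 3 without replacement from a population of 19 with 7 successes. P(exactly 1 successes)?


P(X=1) = C(7,1)*C(12,2) / C(19,3)
= 7*66 / 969
= 462/969 = 154/323

154/323


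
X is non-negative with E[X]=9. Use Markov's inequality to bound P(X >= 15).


Markov: P(X >= a) <= E[X]/a
P(X >= 15) <= 9/15 = 3/5

3/5


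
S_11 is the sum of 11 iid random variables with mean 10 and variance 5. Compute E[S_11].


E[S_n] = n*E[X_1] = 11*10 = 110

110


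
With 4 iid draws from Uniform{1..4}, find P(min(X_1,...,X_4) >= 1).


P(min >= 1) = P(all X_i >= 1) = (P(X_1 >= 1))^4
= (4/4)^4 = 1^4 = 1

1


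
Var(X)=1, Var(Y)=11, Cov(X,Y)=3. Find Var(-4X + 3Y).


Var(-4X + 3Y) = (-4)^2*Var(X) + 3^2*Var(Y) + 2*(-4)*3*Cov(X,Y)
= 16*1 + 9*11 - 24*3
= 16 + 99 - 72 = 43

43


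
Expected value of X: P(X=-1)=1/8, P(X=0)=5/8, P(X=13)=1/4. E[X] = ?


E[X] = sum(x * P(x))
= -1*1/8 + 0*5/8 + 13*1/4
= 25/8

25/8


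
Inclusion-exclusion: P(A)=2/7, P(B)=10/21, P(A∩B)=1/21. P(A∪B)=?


P(A∪B) = P(A) + P(B) - P(A∩B)
= 2/7 + 10/21 - 1/21 = 5/7

5/7


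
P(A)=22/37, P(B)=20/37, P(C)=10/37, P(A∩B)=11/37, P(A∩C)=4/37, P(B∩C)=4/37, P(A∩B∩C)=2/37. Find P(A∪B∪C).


P(A∪B∪C) = P(A)+P(B)+P(C) - P(AB)-P(AC)-P(BC) + P(ABC)
= 22/37+20/37+10/37 - 11/37-4/37-4/37 + 2/37
= 35/37

35/37


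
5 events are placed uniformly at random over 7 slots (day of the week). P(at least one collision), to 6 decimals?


P(all different) = prod((7-i)/7 for i=0..4) = 0.149938
P(at least one match) = 1 - 0.149938 = 0.850062

0.850062


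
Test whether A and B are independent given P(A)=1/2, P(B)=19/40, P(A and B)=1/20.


P(A)*P(B) = 1/2*19/40 = 19/80
P(A∩B) = 1/20 != 19/80, so not independent

No, A and B are not independent


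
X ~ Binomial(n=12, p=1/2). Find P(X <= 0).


P(X<=0) = P(X=0)
= 1/4096
= 1/4096

1/4096


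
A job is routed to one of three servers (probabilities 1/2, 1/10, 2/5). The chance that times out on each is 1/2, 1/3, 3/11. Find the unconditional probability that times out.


P(A) = P(A|B1)P(B1) + P(A|B2)P(B2) + P(A|B3)P(B3)
= 1/2*1/2 + 1/3*1/10 + 3/11*2/5
= 1/4 + 1/30 + 6/55 = 259/660

259/660


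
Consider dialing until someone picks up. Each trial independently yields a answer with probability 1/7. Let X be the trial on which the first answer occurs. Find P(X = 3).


P(X=3) = (1-p)^2 * p = (6/7)^2 * 1/7
= 36/49 * 1/7 = 36/343

36/343


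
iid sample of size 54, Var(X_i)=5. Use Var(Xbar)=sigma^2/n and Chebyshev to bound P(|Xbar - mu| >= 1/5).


Var(Xbar) = Var(X)/n = 5/54
Chebyshev: P(|Xbar-mu| >= 1/5) <= Var(Xbar)/(1/5)^2 = (5/54)/(1/25) = 125/54
Bound exceeds 1, so trivial bound: 1

1


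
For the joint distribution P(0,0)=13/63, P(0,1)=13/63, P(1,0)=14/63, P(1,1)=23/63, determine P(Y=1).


P(Y=1) = P(0,1)+P(1,1) = 13/63 + 23/63 = 36/63 = 4/7

4/7


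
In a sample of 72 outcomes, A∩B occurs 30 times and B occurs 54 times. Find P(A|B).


P(A|B) = P(A∩B)/P(B) = (30/72)/(54/72) = 30/54 = 5/9

5/9


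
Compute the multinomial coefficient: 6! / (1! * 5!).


6! = 720
Denominator: 1!=1 * 5!=120
Coefficient = 720 / 120 = 6

6


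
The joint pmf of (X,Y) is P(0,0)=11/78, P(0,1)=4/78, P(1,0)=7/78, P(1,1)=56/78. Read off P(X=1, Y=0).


Read from table: P(X=1, Y=0) = 7/78

7/78


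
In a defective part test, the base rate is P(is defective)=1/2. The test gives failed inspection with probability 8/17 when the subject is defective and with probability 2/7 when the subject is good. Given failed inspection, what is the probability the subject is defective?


P(A) = P(A|B)P(B) + P(A|B')P(B') = 8/17*1/2 + 2/7*1/2 = 45/119
P(B|A) = P(A|B)P(B)/P(A) = (4/17)/(45/119) = 28/45

28/45


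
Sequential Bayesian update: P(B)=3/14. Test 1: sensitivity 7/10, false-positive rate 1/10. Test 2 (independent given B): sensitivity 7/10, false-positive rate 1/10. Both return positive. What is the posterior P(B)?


After test 1: P(+) = 7/10*3/14 + 1/10*11/14 = 8/35
P(B|+) = (3/20)/(8/35) = 21/32
After test 2 (use post1 as new prior): P(+) = 7/10*21/32 + 1/10*11/32 = 79/160
P(B|+,+) = (147/320)/(79/160) = 147/158

147/158


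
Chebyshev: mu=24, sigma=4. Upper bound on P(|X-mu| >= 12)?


k = 12/4 = 3
Chebyshev: P(|X-mu| >= k*sigma) <= 1/k^2 = 1/3^2 = 1/9

1/9


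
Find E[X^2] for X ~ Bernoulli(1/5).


For Bernoulli: X in {0,1}
E[X^2] = 0^2*(1-1/5) + 1^2*1/5 = 1/5

1/5


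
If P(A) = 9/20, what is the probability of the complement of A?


P(A') = 1 - P(A) = 1 - 9/20 = 11/20

11/20


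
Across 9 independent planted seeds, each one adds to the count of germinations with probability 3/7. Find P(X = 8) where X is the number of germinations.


P(X=8) = C(9,8) * p^8 * (1-p)^1
= 9 * 6561/5764801 * 4/7
= 236196/40353607

236196/40353607


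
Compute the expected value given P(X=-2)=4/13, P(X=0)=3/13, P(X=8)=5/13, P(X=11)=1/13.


E[X] = sum(x * P(x))
= -2*4/13 + 0*3/13 + 8*5/13 + 11*1/13
= 43/13

43/13


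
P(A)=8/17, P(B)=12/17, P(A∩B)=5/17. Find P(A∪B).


P(A∪B) = P(A) + P(B) - P(A∩B)
= 8/17 + 12/17 - 5/17 = 15/17

15/17


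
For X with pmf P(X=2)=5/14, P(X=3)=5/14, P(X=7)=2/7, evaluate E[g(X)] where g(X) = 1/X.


E[1/X] = sum(g(x)*P(x))
= 1/2*5/14 + 1/3*5/14 + 1/7*2/7
= 199/588

199/588


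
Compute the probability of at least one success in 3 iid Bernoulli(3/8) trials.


P(at least one) = 1 - P(none)
P(none) = (1 - 3/8)^3 = (5/8)^3 = 125/512
P(at least one) = 1 - 125/512 = 387/512

387/512


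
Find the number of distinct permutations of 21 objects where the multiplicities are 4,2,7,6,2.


21! = 51090942171709440000
Denominator: 4!=24 * 2!=2 * 7!=5040 * 6!=720 * 2!=2
Coefficient = 51090942171709440000 / 348364800 = 146659312800

146659312800


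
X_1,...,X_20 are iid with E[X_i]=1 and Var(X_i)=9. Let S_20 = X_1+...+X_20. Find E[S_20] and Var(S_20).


E[S_n] = n*mu = 20*1 = 20
Var(S_n) = n*sigma^2 = 20*9 = 180

E[S_20]=20, Var(S_20)=180


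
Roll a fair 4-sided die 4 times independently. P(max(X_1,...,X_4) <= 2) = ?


P(max <= 2) = P(all X_i <= 2) = (P(X_1 <= 2))^4
= (2/4)^4 = (1/2)^4 = 1/16

1/16


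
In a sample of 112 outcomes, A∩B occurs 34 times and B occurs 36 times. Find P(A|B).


P(A|B) = P(A∩B)/P(B) = (34/112)/(36/112) = 34/36 = 17/18

17/18


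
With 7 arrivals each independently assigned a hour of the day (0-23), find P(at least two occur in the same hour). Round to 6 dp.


P(all different) = prod((24-i)/24 for i=0..6) = 0.380328
P(at least one match) = 1 - 0.380328 = 0.619672

0.619672


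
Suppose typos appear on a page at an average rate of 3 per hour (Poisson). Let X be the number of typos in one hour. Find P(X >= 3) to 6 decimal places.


P(X>=3) = 1 - P(X<=2) = 1 - (e^(-3)*3^0/0! + e^(-3)*3^1/1! + e^(-3)*3^2/2!)
≈ 1 - (0.0497870684 + 0.1493612051 + 0.2240418077)
= 1 - 0.4231900812 = 0.5768099188
≈ 0.576810

0.576810


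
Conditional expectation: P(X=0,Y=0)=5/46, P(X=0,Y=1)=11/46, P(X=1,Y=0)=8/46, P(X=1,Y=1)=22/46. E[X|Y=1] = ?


P(Y=1) = 33/46
E[X|Y=1] = (0*11 + 1*22)/33 = 22/33 = 2/3

2/3


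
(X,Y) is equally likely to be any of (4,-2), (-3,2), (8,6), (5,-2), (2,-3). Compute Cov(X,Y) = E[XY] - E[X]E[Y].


E[X]=16/5, E[Y]=1/5, E[XY]=18/5
Cov(X,Y) = E[XY] - E[X]E[Y] = 18/5 - 16/5*1/5 = 74/25

74/25


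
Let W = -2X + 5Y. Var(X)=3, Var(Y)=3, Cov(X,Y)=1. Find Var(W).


Var(-2X + 5Y) = (-2)^2*Var(X) + 5^2*Var(Y) + 2*(-2)*5*Cov(X,Y)
= 4*3 + 25*3 - 20*1
= 12 + 75 - 20 = 67

67


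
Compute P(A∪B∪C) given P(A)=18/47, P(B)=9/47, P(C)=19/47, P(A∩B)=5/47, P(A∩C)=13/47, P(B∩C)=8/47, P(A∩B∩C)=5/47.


P(A∪B∪C) = P(A)+P(B)+P(C) - P(AB)-P(AC)-P(BC) + P(ABC)
= 18/47+9/47+19/47 - 5/47-13/47-8/47 + 5/47
= 25/47

25/47


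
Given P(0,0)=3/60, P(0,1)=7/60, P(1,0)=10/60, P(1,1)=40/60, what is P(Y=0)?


P(Y=0) = P(0,0)+P(1,0) = 3/60 + 10/60 = 13/60

13/60


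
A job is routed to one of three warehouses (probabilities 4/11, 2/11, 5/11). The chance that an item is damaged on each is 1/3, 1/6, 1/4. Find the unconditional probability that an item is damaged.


P(A) = P(A|B1)P(B1) + P(A|B2)P(B2) + P(A|B3)P(B3)
= 1/3*4/11 + 1/6*2/11 + 1/4*5/11
= 4/33 + 1/33 + 5/44 = 35/132

35/132


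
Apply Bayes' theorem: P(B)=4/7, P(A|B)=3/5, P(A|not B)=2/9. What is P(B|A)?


P(A) = P(A|B)P(B) + P(A|B')P(B') = 3/5*4/7 + 2/9*3/7 = 46/105
P(B|A) = P(A|B)P(B)/P(A) = (12/35)/(46/105) = 18/23

18/23


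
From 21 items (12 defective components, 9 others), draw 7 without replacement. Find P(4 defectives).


P(X=4) = C(12,4)*C(9,3) / C(21,7)
= 495*84 / 116280
= 41580/116280 = 231/646

231/646


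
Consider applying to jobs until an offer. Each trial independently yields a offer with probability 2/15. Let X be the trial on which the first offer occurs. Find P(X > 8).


P(X > 8) = P(first 8 trials all fail) = (1-p)^8 = (13/15)^8 = 815730721/2562890625

815730721/2562890625


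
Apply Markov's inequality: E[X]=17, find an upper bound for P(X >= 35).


Markov: P(X >= a) <= E[X]/a
P(X >= 35) <= 17/35

17/35


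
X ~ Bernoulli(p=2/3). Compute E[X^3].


For Bernoulli: X in {0,1}
E[X^3] = 0^3*(1-2/3) + 1^3*2/3 = 2/3

2/3


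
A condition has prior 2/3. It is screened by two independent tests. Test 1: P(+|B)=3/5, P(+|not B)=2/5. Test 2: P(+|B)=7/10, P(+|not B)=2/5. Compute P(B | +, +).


After test 1: P(+) = 3/5*2/3 + 2/5*1/3 = 8/15
P(B|+) = (2/5)/(8/15) = 3/4
After test 2 (use post1 as new prior): P(+) = 7/10*3/4 + 2/5*1/4 = 5/8
P(B|+,+) = (21/40)/(5/8) = 21/25

21/25


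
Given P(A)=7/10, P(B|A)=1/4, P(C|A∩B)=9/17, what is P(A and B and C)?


P(A∩B∩C) = P(A) * P(B|A) * P(C|A∩B)
= 7/10 * 1/4 * 9/17
= 7/40 * 9/17 = 63/680

63/680


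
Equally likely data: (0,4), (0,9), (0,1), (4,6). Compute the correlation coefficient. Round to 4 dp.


Cov(X,Y) = 1.0000, Var(X) = 3.0000, Var(Y) = 8.5000
rho = Cov/(sqrt(VarX)*sqrt(VarY)) = 0.1980

0.1980


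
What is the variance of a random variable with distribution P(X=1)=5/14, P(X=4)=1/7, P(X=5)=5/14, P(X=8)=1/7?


E[X] = 27/7, E[X^2] = 145/7
Var(X) = E[X^2] - (E[X])^2 = 145/7 - (27/7)^2 = 286/49

286/49


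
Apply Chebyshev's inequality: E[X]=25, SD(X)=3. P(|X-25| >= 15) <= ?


k = 15/3 = 5
Chebyshev: P(|X-mu| >= k*sigma) <= 1/k^2 = 1/5^2 = 1/25

1/25


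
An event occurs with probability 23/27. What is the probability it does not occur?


P(A') = 1 - P(A) = 1 - 23/27 = 4/27

4/27


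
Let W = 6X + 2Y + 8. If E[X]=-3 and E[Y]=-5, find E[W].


E[6X + 2Y + 8] = 6*E[X] + 2*E[Y] + 8
= (6)*(-3) + (2)*(-5) + (8)
= -18 - 10 + 8 = -20

-20


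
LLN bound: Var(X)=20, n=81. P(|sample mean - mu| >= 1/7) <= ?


Var(Xbar) = Var(X)/n = 20/81
Chebyshev: P(|Xbar-mu| >= 1/7) <= Var(Xbar)/(1/7)^2 = (20/81)/(1/49) = 980/81
Bound exceeds 1, so trivial bound: 1

1


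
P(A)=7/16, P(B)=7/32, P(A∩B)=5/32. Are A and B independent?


P(A)*P(B) = 7/16*7/32 = 49/512
P(A∩B) = 5/32 != 49/512, so not independent

No, A and B are not independent


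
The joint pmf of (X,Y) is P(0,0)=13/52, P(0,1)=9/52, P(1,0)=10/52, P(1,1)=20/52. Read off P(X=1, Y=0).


Read from table: P(X=1, Y=0) = 10/52 = 5/26

5/26


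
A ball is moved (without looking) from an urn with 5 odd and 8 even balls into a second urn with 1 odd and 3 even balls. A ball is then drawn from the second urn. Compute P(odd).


P(transfer odd) = 5/13; P(transfer even) = 8/13
If odd transferred: Urn II has 2 odd of 5, so P(odd|odd moved) = 2/5
If even transferred: Urn II has 1 odd of 5, so P(odd|even moved) = 1/5
By total probability: P(odd) = 5/13*2/5 + 8/13*1/5 = 18/65

18/65


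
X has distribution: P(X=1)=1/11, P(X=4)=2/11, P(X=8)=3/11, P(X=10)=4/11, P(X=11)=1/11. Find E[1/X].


E[1/X] = sum(g(x)*P(x))
= 1*1/11 + 1/4*2/11 + 1/8*3/11 + 1/10*4/11 + 1/11*1/11
= 1041/4840

1041/4840


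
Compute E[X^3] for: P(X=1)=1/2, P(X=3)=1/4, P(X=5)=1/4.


E[X^3] = sum(x^3 * P(x))
= 1*1/2 + 27*1/4 + 125*1/4
= 77/2

77/2


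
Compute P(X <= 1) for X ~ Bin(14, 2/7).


P(X<=1) = P(X=0) + P(X=1)
= 6103515625/678223072849 + 4882812500/96889010407
= 40283203125/678223072849

40283203125/678223072849


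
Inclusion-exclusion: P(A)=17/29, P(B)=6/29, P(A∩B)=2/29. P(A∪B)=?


P(A∪B) = P(A) + P(B) - P(A∩B)
= 17/29 + 6/29 - 2/29 = 21/29

21/29


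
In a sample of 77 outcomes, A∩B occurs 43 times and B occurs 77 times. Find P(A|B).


P(A|B) = P(A∩B)/P(B) = (43/77)/(77/77) = 43/77

43/77


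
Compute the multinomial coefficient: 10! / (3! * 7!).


10! = 3628800
Denominator: 3!=6 * 7!=5040
Coefficient = 3628800 / 30240 = 120

120


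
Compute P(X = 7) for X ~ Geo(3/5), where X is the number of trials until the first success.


P(X=7) = (1-p)^6 * p = (2/5)^6 * 3/5
= 64/15625 * 3/5 = 192/78125

192/78125


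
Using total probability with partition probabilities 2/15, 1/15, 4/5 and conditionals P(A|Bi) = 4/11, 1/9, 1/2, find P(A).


P(A) = P(A|B1)P(B1) + P(A|B2)P(B2) + P(A|B3)P(B3)
= 4/11*2/15 + 1/9*1/15 + 1/2*4/5
= 8/165 + 1/135 + 2/5 = 677/1485

677/1485


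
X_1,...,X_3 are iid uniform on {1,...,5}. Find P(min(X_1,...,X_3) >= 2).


P(min >= 2) = P(all X_i >= 2) = (P(X_1 >= 2))^3
= (4/5)^3 = 64/125

64/125


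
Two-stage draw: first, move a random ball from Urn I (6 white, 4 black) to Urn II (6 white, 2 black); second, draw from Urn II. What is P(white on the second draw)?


P(transfer white) = 6/10 = 3/5; P(transfer black) = 2/5
If white transferred: Urn II has 7 white of 9, so P(white|white moved) = 7/9
If black transferred: Urn II has 6 white of 9, so P(white|black moved) = 2/3
By total probability: P(white) = 3/5*7/9 + 2/5*2/3 = 11/15

11/15


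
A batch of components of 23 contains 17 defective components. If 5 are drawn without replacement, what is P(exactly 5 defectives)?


P(X=5) = C(17,5)*C(6,0) / C(23,5)
= 6188*1 / 33649
= 6188/33649 = 884/4807

884/4807


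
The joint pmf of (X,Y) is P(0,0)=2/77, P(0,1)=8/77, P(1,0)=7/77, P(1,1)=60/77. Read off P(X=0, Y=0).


Read from table: P(X=0, Y=0) = 2/77

2/77


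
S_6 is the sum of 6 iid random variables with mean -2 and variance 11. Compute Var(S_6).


By independence, Var(S_n) = n*Var(X_1) = 6*11 = 66

66


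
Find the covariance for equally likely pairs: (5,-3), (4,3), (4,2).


E[X]=13/3, E[Y]=2/3, E[XY]=5/3
Cov(X,Y) = E[XY] - E[X]E[Y] = 5/3 - 13/3*2/3 = -11/9

-11/9


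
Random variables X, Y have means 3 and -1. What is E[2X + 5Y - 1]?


E[2X + 5Y - 1] = 2*E[X] + 5*E[Y] - 1
= (2)*(3) + (5)*(-1) + (-1)
= 6 - 5 - 1 = 0

0


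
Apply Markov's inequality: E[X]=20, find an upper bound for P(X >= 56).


Markov: P(X >= a) <= E[X]/a
P(X >= 56) <= 20/56 = 5/14

5/14


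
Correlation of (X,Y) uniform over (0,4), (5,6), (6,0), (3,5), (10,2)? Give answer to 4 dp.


Cov(X,Y) = -3.3200, Var(X) = 10.9600, Var(Y) = 4.6400
rho = Cov/(sqrt(VarX)*sqrt(VarY)) = -0.4656

-0.4656


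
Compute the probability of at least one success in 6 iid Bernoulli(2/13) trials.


P(at least one) = 1 - P(none)
P(none) = (1 - 2/13)^6 = (11/13)^6 = 1771561/4826809
P(at least one) = 1 - 1771561/4826809 = 3055248/4826809

3055248/4826809


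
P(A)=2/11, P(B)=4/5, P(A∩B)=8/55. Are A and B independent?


P(A)*P(B) = 2/11*4/5 = 8/55
P(A∩B) = 8/55, which equals P(A)P(B), so independent

Yes, A and B are independent


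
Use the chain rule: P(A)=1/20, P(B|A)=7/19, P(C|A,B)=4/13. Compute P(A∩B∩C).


P(A∩B∩C) = P(A) * P(B|A) * P(C|A∩B)
= 1/20 * 7/19 * 4/13
= 7/380 * 4/13 = 7/1235

7/1235


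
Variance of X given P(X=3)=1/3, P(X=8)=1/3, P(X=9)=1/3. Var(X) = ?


E[X] = 20/3, E[X^2] = 154/3
Var(X) = E[X^2] - (E[X])^2 = 154/3 - (20/3)^2 = 62/9

62/9


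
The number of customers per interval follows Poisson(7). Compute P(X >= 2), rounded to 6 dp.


P(X>=2) = 1 - P(X<=1) = 1 - (e^(-7)*7^0/0! + e^(-7)*7^1/1!)
≈ 1 - (0.0009118820 + 0.0063831738)
= 1 - 0.0072950558 = 0.9927049442
≈ 0.992705

0.992705


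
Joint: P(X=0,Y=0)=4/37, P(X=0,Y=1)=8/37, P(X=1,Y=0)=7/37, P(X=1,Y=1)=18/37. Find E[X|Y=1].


P(Y=1) = 26/37
E[X|Y=1] = (0*8 + 1*18)/26 = 18/26 = 9/13

9/13


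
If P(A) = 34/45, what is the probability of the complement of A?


P(A') = 1 - P(A) = 1 - 34/45 = 11/45

11/45


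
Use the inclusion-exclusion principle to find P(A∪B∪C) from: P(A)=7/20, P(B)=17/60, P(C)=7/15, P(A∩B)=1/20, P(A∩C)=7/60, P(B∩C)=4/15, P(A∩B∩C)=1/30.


P(A∪B∪C) = P(A)+P(B)+P(C) - P(AB)-P(AC)-P(BC) + P(ABC)
= 7/20+17/60+7/15 - 1/20-7/60-4/15 + 1/30
= 7/10

7/10
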